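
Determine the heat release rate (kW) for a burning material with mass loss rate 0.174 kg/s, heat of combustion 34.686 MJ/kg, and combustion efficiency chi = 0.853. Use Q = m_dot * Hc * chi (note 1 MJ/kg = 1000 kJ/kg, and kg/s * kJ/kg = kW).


Hc = 34.686 MJ/kg = 34.686 * 1000 kJ/kg = 34686 kJ/kg
Q = 0.174 kg/s * 34686 kJ/kg * 0.853 = 5148.2 kW

5148.2 kW


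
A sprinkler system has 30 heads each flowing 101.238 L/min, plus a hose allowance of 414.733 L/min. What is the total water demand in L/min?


Sprinkler demand = 30 * 101.238 = 3037.14 L/min
Total = 3037.14 + 414.733 = 3451.873 L/min

3451.873 L/min


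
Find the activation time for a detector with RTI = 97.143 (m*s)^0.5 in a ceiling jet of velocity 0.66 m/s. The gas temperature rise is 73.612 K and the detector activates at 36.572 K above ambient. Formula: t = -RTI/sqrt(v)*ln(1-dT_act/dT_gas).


dT_act/dT_gas = 0.49682
ln(1 - 0.49682) = -0.68681
t = -97.143 / sqrt(0.66) * -0.68681 = 82.125 s

82.125 s


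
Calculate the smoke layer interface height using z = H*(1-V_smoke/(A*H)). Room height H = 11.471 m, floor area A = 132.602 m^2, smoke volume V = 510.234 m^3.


V/(A*H) = 0.33544
1 - 0.33544 = 0.66456
z = 11.471 * 0.66456 = 7.6231 m

7.6231 m


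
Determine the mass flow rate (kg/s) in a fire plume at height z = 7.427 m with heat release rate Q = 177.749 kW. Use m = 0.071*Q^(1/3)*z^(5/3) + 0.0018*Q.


Q^(1/3) = 5.6226
z^(5/3) = 28.272
First term = 0.071 * 5.6226 * 28.272 = 11.286
Second term = 0.0018 * 177.749 = 0.31995
m = 11.606 kg/s

11.606 kg/s


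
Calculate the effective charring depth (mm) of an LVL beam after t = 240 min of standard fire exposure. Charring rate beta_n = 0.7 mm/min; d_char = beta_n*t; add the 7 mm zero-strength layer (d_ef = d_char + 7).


d_char = 0.7 * 240 = 168 mm
d_ef = 168 + 1.0*7 = 175 mm

175 mm


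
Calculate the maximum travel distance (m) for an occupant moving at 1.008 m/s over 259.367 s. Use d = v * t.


d = 1.008 * 259.367 = 261.44 m

261.44 m


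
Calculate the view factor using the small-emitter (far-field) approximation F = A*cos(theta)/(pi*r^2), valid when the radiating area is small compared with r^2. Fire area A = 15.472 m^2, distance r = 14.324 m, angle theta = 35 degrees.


cos(35 deg) = 0.81915
pi*r^2 = 644.58
F = 15.472 * 0.81915 / 644.58 = 0.019662

0.019662


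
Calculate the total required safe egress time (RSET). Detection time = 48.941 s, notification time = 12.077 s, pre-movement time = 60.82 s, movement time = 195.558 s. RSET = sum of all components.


Total = 48.941 + 12.077 + 60.82 + 195.558 = 317.396 s

317.396 s


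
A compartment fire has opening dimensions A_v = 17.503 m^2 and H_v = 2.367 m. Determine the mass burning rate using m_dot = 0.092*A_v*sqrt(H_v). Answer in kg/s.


sqrt(H_v) = 1.5385
m_dot = 0.092 * 17.503 * 1.5385 = 2.4774 kg/s

2.4774 kg/s


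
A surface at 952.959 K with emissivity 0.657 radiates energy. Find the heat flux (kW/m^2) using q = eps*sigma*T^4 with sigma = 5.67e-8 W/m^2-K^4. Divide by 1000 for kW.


T^4 = 8.2470e+11
q = 0.657 * 5.67e-8 * 8.2470e+11 / 1000 = 30.722 kW/m^2

30.722 kW/m^2


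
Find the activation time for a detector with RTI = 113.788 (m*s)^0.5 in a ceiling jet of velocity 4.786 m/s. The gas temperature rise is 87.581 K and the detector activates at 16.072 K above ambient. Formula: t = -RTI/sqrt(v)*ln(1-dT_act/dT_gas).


dT_act/dT_gas = 0.18351
ln(1 - 0.18351) = -0.20274
t = -113.788 / sqrt(4.786) * -0.20274 = 10.545 s

10.545 s


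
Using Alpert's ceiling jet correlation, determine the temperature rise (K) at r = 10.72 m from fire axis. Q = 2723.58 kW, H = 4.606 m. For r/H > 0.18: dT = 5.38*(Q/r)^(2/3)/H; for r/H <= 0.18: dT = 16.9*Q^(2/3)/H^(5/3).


r/H = 10.72 / 4.606 = 2.3274
r/H > 0.18, so dT = 5.38*(Q/r)^(2/3)/H
Q/r = 254.07
(Q/r)^(2/3) = 40.114
dT = 5.38 * 40.114 / 4.606 = 46.855 K

46.855 K


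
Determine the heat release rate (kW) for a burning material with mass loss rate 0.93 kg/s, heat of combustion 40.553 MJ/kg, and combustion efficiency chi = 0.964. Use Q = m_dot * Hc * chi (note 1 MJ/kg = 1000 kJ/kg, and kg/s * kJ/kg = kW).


Hc = 40.553 MJ/kg = 40.553 * 1000 kJ/kg = 40553 kJ/kg
Q = 0.93 kg/s * 40553 kJ/kg * 0.964 = 36357 kW

36357 kW


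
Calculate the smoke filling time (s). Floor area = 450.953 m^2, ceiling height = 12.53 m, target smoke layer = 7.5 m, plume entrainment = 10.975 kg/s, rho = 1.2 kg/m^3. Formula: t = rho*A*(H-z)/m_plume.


H - z = 5.03 m
t = 1.2 * 450.953 * 5.03 / 10.975 = 248.01 s

248.01 s


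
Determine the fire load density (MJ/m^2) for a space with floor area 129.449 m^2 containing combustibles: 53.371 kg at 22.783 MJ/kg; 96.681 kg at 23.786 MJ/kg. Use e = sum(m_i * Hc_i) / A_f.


Total energy = 53.371*22.783 + 96.681*23.786
= 1215.951 + 2299.654
= 3515.606 MJ
e = 3515.606 / 129.449 = 27.158 MJ/m^2

27.158 MJ/m^2


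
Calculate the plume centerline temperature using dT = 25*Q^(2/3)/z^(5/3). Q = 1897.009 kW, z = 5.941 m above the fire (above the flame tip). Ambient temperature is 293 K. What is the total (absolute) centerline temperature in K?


Q^(2/3) = 153.24
z^(5/3) = 19.488
dT = 25 * 153.24 / 19.488 = 196.59 K
T = 293 + 196.59 = 489.59 K

489.59 K


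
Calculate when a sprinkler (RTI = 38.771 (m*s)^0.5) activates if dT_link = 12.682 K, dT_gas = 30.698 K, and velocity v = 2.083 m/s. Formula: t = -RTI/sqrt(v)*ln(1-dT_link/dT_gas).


dT_link/dT_gas = 0.41312
ln(1 - 0.41312) = -0.53294
t = -38.771 / sqrt(2.083) * -0.53294 = 14.317 s

14.317 s


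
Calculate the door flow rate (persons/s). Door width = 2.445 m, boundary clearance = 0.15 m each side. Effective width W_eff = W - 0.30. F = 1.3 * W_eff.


W_eff = 2.445 - 0.30 = 2.145 m
F = 1.3 * 2.145 = 2.7885 persons/s

2.7885 persons/s


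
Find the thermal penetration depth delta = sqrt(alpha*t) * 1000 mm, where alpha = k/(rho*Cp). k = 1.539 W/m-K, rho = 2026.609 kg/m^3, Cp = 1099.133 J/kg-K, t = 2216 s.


alpha = 1.539 / (2026.609 * 1099.133) = 6.9091e-07 m^2/s
alpha * t = 0.0015310
delta = sqrt(0.0015310) * 1000 = 39.129 mm

39.129 mm


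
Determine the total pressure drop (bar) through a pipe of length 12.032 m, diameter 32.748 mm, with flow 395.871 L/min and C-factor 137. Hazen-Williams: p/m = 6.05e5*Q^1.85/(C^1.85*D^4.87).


Q^1.85 = 63896
C^1.85 = 8972.9
D^4.87 = 2.3930e+07
p/m = 0.18003 bar/m
p_total = 0.18003 * 12.032 = 2.1661 bar

2.1661 bar


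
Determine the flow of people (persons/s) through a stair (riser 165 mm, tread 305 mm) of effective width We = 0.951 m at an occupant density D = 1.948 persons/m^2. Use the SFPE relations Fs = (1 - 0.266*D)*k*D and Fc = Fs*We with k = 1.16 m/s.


1 - 0.266*D = 1 - 0.266*1.948 = 0.48183
Fs = 0.48183 * 1.16 * 1.948 = 1.0888 persons/(s*m)
Fc = 1.0888 * 0.951 = 1.0354 persons/s

1.0354 persons/s


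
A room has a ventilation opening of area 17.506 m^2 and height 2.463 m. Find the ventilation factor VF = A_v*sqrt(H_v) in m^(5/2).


sqrt(H_v) = 1.5694
VF = 17.506 * 1.5694 = 27.474 m^(5/2)

27.474 m^(5/2)


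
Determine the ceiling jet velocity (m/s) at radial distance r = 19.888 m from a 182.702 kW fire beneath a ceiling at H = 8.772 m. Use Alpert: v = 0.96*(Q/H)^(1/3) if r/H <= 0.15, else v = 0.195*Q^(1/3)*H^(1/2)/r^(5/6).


r/H = 19.888 / 8.772 = 2.2672
r/H > 0.15, so v = 0.195*Q^(1/3)*H^(1/2)/r^(5/6)
Q^(1/3) = 5.6743
H^(1/2) = 2.9618
r^(5/6) = 12.083
v = 0.195 * 5.6743 * 2.9618 / 12.083 = 0.27123 m/s

0.27123 m/s


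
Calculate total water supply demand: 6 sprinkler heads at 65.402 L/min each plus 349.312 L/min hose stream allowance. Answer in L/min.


Sprinkler demand = 6 * 65.402 = 392.412 L/min
Total = 392.412 + 349.312 = 741.724 L/min

741.724 L/min


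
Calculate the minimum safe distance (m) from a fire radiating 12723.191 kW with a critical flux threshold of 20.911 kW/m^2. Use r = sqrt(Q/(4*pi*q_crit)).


4*pi*q_crit = 262.78
Q/(4*pi*q_crit) = 48.419
r = sqrt(48.419) = 6.9583 m

6.9583 m


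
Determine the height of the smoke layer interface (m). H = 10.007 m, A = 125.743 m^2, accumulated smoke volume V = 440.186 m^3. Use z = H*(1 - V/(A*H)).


V/(A*H) = 0.34982
1 - 0.34982 = 0.65018
z = 10.007 * 0.65018 = 6.5063 m

6.5063 m


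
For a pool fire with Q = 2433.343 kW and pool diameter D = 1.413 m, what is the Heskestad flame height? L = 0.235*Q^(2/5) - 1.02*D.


Q^(2/5) = 22.619
0.235 * Q^(2/5) = 5.3156
1.02 * D = 1.4413
L = 3.8743 m

3.8743 m


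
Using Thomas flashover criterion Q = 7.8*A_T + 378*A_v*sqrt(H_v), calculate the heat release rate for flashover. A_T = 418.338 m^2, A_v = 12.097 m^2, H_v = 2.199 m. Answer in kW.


7.8*A_T = 3263.0
sqrt(H_v) = 1.4829
378*A_v*sqrt(H_v) = 6780.8
Q = 3263.0 + 6780.8 = 10044 kW

10044 kW


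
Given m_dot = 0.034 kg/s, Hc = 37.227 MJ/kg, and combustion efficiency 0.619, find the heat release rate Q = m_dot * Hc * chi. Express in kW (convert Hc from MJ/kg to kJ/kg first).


Hc = 37.227 MJ/kg = 37.227 * 1000 kJ/kg = 37227 kJ/kg
Q = 0.034 kg/s * 37227 kJ/kg * 0.619 = 783.48 kW

783.48 kW


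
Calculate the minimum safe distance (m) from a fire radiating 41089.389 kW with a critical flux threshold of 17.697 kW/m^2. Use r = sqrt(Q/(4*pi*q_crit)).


4*pi*q_crit = 222.39
Q/(4*pi*q_crit) = 184.77
r = sqrt(184.77) = 13.593 m

13.593 m


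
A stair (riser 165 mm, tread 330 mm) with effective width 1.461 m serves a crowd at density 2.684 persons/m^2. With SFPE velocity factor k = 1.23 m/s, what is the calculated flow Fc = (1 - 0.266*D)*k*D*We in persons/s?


1 - 0.266*D = 1 - 0.266*2.684 = 0.28606
Fs = 0.28606 * 1.23 * 2.684 = 0.94436 persons/(s*m)
Fc = 0.94436 * 1.461 = 1.3797 persons/s

1.3797 persons/s


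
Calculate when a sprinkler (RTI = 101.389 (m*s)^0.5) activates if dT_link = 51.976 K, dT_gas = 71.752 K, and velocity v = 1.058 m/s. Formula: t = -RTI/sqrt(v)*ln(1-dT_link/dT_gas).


dT_link/dT_gas = 0.72438
ln(1 - 0.72438) = -1.2887
t = -101.389 / sqrt(1.058) * -1.2887 = 127.03 s

127.03 s


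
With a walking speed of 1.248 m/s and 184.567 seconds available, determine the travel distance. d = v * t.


d = 1.248 * 184.567 = 230.34 m

230.34 m


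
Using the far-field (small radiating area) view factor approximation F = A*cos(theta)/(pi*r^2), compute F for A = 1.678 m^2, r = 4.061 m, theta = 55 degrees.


cos(55 deg) = 0.57358
pi*r^2 = 51.810
F = 1.678 * 0.57358 / 51.810 = 0.018577

0.018577


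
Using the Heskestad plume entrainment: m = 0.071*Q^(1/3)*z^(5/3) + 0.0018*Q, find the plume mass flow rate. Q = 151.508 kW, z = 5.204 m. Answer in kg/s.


Q^(1/3) = 5.3310
z^(5/3) = 15.628
First term = 0.071 * 5.3310 * 15.628 = 5.9151
Second term = 0.0018 * 151.508 = 0.27271
m = 6.1879 kg/s

6.1879 kg/s


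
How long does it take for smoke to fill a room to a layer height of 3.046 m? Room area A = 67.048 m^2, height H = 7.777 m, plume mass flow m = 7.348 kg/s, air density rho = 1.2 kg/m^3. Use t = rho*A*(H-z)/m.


H - z = 4.731 m
t = 1.2 * 67.048 * 4.731 / 7.348 = 51.803 s

51.803 s


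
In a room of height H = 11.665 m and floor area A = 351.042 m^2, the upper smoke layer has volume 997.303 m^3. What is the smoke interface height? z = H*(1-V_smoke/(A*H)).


V/(A*H) = 0.24355
1 - 0.24355 = 0.75645
z = 11.665 * 0.75645 = 8.8240 m

8.8240 m


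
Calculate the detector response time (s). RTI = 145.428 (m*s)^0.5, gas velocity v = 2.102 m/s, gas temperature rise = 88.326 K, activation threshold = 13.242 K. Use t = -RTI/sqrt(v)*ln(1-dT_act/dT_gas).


dT_act/dT_gas = 0.14992
ln(1 - 0.14992) = -0.16243
t = -145.428 / sqrt(2.102) * -0.16243 = 16.293 s

16.293 s


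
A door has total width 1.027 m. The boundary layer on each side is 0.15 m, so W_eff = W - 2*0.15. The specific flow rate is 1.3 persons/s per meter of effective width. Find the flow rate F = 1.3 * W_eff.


W_eff = 1.027 - 0.30 = 0.727 m
F = 1.3 * 0.727 = 0.94510 persons/s

0.94510 persons/s


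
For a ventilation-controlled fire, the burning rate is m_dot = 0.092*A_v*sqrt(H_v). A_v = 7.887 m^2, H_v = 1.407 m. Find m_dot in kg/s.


sqrt(H_v) = 1.1862
m_dot = 0.092 * 7.887 * 1.1862 = 0.86069 kg/s

0.86069 kg/s


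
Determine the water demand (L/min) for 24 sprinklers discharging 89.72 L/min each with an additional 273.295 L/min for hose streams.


Sprinkler demand = 24 * 89.72 = 2153.28 L/min
Total = 2153.28 + 273.295 = 2426.575 L/min

2426.575 L/min


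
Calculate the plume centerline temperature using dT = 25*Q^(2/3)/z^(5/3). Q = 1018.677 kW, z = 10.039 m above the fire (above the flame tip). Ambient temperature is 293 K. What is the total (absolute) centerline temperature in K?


Q^(2/3) = 101.24
z^(5/3) = 46.718
dT = 25 * 101.24 / 46.718 = 54.177 K
T = 293 + 54.177 = 347.18 K

347.18 K


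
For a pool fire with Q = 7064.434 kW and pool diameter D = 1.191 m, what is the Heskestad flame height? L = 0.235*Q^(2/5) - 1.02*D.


Q^(2/5) = 34.644
0.235 * Q^(2/5) = 8.1414
1.02 * D = 1.2148
L = 6.9266 m

6.9266 m


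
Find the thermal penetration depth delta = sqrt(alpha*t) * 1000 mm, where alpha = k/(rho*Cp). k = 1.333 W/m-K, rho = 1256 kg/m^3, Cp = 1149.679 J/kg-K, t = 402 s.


alpha = 1.333 / (1256 * 1149.679) = 9.2313e-07 m^2/s
alpha * t = 0.00037110
delta = sqrt(0.00037110) * 1000 = 19.264 mm

19.264 mm


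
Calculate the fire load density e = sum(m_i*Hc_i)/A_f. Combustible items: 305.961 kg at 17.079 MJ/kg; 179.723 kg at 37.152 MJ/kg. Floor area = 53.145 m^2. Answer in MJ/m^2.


Total energy = 305.961*17.079 + 179.723*37.152
= 5225.508 + 6677.069
= 11902.58 MJ
e = 11902.58 / 53.145 = 223.96 MJ/m^2

223.96 MJ/m^2


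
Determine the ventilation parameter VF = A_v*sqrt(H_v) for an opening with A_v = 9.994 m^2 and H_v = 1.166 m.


sqrt(H_v) = 1.0798
VF = 9.994 * 1.0798 = 10.792 m^(5/2)

10.792 m^(5/2)


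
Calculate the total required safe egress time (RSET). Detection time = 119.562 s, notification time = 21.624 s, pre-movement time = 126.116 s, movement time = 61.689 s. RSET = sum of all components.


Total = 119.562 + 21.624 + 126.116 + 61.689 = 328.991 s

328.991 s


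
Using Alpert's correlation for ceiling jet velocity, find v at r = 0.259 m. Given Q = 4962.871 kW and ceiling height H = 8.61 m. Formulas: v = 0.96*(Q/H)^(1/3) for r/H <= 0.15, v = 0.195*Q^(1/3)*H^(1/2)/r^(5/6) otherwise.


r/H = 0.259 / 8.61 = 0.030081
r/H <= 0.15, so v = 0.96*(Q/H)^(1/3)
Q/H = 576.41
(Q/H)^(1/3) = 8.3223
v = 0.96 * 8.3223 = 7.9894 m/s

7.9894 m/s


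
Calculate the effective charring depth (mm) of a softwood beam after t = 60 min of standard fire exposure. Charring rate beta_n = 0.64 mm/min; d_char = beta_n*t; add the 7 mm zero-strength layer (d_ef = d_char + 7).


d_char = 0.64 * 60 = 38.4 mm
d_ef = 38.4 + 1.0*7 = 45.4 mm

45.4 mm


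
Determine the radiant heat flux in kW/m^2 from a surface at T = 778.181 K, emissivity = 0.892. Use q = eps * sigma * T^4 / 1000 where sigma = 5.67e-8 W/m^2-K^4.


T^4 = 3.6671e+11
q = 0.892 * 5.67e-8 * 3.6671e+11 / 1000 = 18.547 kW/m^2

18.547 kW/m^2


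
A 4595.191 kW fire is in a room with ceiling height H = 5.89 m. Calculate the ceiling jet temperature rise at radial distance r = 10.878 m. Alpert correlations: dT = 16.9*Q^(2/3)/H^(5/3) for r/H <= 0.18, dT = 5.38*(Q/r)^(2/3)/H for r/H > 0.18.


r/H = 10.878 / 5.89 = 1.8469
r/H > 0.18, so dT = 5.38*(Q/r)^(2/3)/H
Q/r = 422.43
(Q/r)^(2/3) = 56.299
dT = 5.38 * 56.299 / 5.89 = 51.424 K

51.424 K


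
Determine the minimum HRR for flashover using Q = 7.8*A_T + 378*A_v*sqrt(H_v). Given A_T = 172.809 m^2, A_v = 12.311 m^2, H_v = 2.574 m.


7.8*A_T = 1347.9
sqrt(H_v) = 1.6044
378*A_v*sqrt(H_v) = 7466.0
Q = 1347.9 + 7466.0 = 8813.9 kW

8813.9 kW


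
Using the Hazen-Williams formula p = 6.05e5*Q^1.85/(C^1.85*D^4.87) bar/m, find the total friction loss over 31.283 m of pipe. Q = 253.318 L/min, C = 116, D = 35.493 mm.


Q^1.85 = 27976
C^1.85 = 6595.5
D^4.87 = 3.5416e+07
p/m = 0.072459 bar/m
p_total = 0.072459 * 31.283 = 2.2668 bar

2.2668 bar


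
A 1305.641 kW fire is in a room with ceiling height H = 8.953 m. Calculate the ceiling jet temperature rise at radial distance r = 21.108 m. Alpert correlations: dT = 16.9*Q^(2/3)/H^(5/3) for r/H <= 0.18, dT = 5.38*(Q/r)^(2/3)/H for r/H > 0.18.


r/H = 21.108 / 8.953 = 2.3576
r/H > 0.18, so dT = 5.38*(Q/r)^(2/3)/H
Q/r = 61.855
(Q/r)^(2/3) = 15.641
dT = 5.38 * 15.641 / 8.953 = 9.3986 K

9.3986 K


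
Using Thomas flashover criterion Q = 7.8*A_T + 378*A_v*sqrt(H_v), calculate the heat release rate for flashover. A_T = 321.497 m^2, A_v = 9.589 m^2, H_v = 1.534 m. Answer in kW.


7.8*A_T = 2507.7
sqrt(H_v) = 1.2385
378*A_v*sqrt(H_v) = 4489.3
Q = 2507.7 + 4489.3 = 6997.0 kW

6997.0 kW


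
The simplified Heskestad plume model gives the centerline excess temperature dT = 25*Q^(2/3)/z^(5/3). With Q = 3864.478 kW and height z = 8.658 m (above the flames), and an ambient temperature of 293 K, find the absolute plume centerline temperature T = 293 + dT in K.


Q^(2/3) = 246.26
z^(5/3) = 36.506
dT = 25 * 246.26 / 36.506 = 168.64 K
T = 293 + 168.64 = 461.64 K

461.64 K


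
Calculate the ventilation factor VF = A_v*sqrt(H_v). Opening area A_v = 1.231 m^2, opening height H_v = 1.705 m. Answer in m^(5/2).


sqrt(H_v) = 1.3058
VF = 1.231 * 1.3058 = 1.6074 m^(5/2)

1.6074 m^(5/2)


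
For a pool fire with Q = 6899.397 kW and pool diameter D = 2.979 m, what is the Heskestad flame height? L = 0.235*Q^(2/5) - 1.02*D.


Q^(2/5) = 34.318
0.235 * Q^(2/5) = 8.0648
1.02 * D = 3.0386
L = 5.0262 m

5.0262 m


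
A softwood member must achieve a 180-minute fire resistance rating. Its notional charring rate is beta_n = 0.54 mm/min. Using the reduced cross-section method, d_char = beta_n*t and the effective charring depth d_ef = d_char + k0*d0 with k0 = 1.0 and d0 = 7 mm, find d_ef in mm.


d_char = 0.54 * 180 = 97.2 mm
d_ef = 97.2 + 1.0*7 = 104.2 mm

104.2 mm


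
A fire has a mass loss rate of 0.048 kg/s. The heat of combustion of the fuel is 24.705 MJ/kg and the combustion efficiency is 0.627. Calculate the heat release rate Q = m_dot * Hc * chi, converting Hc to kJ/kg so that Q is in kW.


Hc = 24.705 MJ/kg = 24.705 * 1000 kJ/kg = 24705 kJ/kg
Q = 0.048 kg/s * 24705 kJ/kg * 0.627 = 743.52 kW

743.52 kW


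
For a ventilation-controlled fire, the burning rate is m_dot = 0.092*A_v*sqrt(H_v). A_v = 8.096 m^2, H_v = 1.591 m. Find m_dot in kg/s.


sqrt(H_v) = 1.2613
m_dot = 0.092 * 8.096 * 1.2613 = 0.93949 kg/s

0.93949 kg/s


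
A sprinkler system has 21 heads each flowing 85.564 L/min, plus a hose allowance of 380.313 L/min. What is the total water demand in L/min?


Sprinkler demand = 21 * 85.564 = 1796.844 L/min
Total = 1796.844 + 380.313 = 2177.157 L/min

2177.157 L/min


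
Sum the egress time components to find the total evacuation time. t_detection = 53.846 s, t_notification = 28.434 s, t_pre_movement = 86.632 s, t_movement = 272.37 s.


Total = 53.846 + 28.434 + 86.632 + 272.37 = 441.282 s

441.282 s


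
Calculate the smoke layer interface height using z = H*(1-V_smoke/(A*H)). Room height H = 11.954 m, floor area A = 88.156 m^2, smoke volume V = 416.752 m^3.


V/(A*H) = 0.39547
1 - 0.39547 = 0.60453
z = 11.954 * 0.60453 = 7.2266 m

7.2266 m


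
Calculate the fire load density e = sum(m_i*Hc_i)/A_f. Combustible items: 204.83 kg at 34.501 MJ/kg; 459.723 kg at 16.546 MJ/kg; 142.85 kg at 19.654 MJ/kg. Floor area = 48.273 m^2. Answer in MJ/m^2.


Total energy = 204.83*34.501 + 459.723*16.546 + 142.85*19.654
= 7066.840 + 7606.577 + 2807.574
= 17480.99 MJ
e = 17480.99 / 48.273 = 362.13 MJ/m^2

362.13 MJ/m^2


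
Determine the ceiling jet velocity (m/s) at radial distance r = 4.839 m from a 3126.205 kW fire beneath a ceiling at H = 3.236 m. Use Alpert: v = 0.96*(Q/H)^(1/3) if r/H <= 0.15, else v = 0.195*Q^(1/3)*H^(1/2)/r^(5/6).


r/H = 4.839 / 3.236 = 1.4954
r/H > 0.15, so v = 0.195*Q^(1/3)*H^(1/2)/r^(5/6)
Q^(1/3) = 14.622
H^(1/2) = 1.7989
r^(5/6) = 3.7207
v = 0.195 * 14.622 * 1.7989 / 3.7207 = 1.3785 m/s

1.3785 m/s


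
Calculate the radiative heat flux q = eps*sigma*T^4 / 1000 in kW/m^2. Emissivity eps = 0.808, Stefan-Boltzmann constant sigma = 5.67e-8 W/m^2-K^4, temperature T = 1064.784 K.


T^4 = 1.2854e+12
q = 0.808 * 5.67e-8 * 1.2854e+12 / 1000 = 58.890 kW/m^2

58.890 kW/m^2


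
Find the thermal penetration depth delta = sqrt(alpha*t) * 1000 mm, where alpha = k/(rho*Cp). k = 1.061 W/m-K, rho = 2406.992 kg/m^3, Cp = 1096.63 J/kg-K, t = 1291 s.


alpha = 1.061 / (2406.992 * 1096.63) = 4.0196e-07 m^2/s
alpha * t = 0.00051893
delta = sqrt(0.00051893) * 1000 = 22.780 mm

22.780 mm


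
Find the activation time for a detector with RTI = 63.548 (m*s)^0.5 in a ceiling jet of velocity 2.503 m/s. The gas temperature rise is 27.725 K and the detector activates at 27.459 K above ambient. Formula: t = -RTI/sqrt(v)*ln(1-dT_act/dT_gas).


dT_act/dT_gas = 0.99041
ln(1 - 0.99041) = -4.6466
t = -63.548 / sqrt(2.503) * -4.6466 = 186.64 s

186.64 s


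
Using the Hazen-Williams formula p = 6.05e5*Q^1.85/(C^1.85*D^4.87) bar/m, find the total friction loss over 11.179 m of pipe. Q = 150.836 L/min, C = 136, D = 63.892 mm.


Q^1.85 = 10721
C^1.85 = 8852.1
D^4.87 = 6.2019e+08
p/m = 0.0011815 bar/m
p_total = 0.0011815 * 11.179 = 0.013208 bar

0.013208 bar


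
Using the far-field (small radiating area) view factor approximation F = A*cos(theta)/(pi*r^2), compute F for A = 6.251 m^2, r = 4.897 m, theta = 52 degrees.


cos(52 deg) = 0.61566
pi*r^2 = 75.337
F = 6.251 * 0.61566 / 75.337 = 0.051084

0.051084


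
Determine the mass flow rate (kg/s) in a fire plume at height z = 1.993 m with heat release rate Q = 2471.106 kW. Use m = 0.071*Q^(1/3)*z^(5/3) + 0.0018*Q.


Q^(1/3) = 13.520
z^(5/3) = 3.1563
First term = 0.071 * 13.520 * 3.1563 = 3.0297
Second term = 0.0018 * 2471.106 = 4.4480
m = 7.4777 kg/s

7.4777 kg/s


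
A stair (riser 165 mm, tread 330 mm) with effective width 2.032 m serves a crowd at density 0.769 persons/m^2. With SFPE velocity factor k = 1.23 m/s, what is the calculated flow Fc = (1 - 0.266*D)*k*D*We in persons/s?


1 - 0.266*D = 1 - 0.266*0.769 = 0.79545
Fs = 0.79545 * 1.23 * 0.769 = 0.75239 persons/(s*m)
Fc = 0.75239 * 2.032 = 1.5289 persons/s

1.5289 persons/s


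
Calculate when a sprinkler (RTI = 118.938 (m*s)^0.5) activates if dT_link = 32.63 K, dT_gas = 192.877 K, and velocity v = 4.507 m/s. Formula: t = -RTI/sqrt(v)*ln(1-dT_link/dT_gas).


dT_link/dT_gas = 0.16918
ln(1 - 0.16918) = -0.18534
t = -118.938 / sqrt(4.507) * -0.18534 = 10.383 s

10.383 s


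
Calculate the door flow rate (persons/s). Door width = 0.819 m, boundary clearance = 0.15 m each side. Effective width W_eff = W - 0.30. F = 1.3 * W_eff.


W_eff = 0.819 - 0.30 = 0.519 m
F = 1.3 * 0.519 = 0.67470 persons/s

0.67470 persons/s


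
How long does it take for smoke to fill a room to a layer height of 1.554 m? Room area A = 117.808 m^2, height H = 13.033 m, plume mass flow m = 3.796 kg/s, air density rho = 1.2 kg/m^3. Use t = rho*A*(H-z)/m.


H - z = 11.479 m
t = 1.2 * 117.808 * 11.479 / 3.796 = 427.50 s

427.50 s


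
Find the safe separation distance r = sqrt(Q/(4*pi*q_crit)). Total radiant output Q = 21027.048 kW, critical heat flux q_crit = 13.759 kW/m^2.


4*pi*q_crit = 172.90
Q/(4*pi*q_crit) = 121.61
r = sqrt(121.61) = 11.028 m

11.028 m


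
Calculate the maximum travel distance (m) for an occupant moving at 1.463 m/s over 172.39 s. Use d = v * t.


d = 1.463 * 172.39 = 252.21 m

252.21 m


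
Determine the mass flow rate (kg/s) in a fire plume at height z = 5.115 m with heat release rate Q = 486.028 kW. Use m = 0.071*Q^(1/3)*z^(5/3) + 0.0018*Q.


Q^(1/3) = 7.8624
z^(5/3) = 15.185
First term = 0.071 * 7.8624 * 15.185 = 8.4766
Second term = 0.0018 * 486.028 = 0.87485
m = 9.3514 kg/s

9.3514 kg/s


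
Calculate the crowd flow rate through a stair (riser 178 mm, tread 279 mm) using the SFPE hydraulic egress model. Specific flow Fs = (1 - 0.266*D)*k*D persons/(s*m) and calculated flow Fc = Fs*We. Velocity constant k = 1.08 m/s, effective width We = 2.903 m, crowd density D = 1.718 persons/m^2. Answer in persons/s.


1 - 0.266*D = 1 - 0.266*1.718 = 0.54301
Fs = 0.54301 * 1.08 * 1.718 = 1.0075 persons/(s*m)
Fc = 1.0075 * 2.903 = 2.9248 persons/s

2.9248 persons/s


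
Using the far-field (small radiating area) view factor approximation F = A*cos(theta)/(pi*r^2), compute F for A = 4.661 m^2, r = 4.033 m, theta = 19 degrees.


cos(19 deg) = 0.94552
pi*r^2 = 51.098
F = 4.661 * 0.94552 / 51.098 = 0.086247

0.086247


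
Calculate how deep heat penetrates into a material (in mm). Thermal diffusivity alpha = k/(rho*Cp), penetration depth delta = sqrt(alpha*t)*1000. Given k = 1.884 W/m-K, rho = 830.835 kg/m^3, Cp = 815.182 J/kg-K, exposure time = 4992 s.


alpha = 1.884 / (830.835 * 815.182) = 2.7817e-06 m^2/s
alpha * t = 0.013886
delta = sqrt(0.013886) * 1000 = 117.84 mm

117.84 mm


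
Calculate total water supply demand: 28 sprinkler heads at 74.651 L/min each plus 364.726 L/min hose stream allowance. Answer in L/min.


Sprinkler demand = 28 * 74.651 = 2090.228 L/min
Total = 2090.228 + 364.726 = 2454.954 L/min

2454.954 L/min


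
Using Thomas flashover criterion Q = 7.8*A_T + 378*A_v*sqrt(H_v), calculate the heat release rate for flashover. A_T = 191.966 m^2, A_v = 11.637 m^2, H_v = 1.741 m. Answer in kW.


7.8*A_T = 1497.3
sqrt(H_v) = 1.3195
378*A_v*sqrt(H_v) = 5804.1
Q = 1497.3 + 5804.1 = 7301.4 kW

7301.4 kW


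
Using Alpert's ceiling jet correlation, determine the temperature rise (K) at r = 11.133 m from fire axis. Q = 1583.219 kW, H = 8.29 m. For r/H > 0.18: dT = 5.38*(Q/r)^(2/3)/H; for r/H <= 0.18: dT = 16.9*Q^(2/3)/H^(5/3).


r/H = 11.133 / 8.29 = 1.3429
r/H > 0.18, so dT = 5.38*(Q/r)^(2/3)/H
Q/r = 142.21
(Q/r)^(2/3) = 27.245
dT = 5.38 * 27.245 / 8.29 = 17.681 K

17.681 K


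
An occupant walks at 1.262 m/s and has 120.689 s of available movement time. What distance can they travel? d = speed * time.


d = 1.262 * 120.689 = 152.31 m

152.31 m


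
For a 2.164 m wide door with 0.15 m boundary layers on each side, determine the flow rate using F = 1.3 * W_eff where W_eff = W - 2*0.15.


W_eff = 2.164 - 0.30 = 1.864 m
F = 1.3 * 1.864 = 2.4232 persons/s

2.4232 persons/s


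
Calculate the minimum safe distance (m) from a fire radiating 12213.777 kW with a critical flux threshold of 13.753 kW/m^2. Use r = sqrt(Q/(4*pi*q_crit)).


4*pi*q_crit = 172.83
Q/(4*pi*q_crit) = 70.671
r = sqrt(70.671) = 8.4066 m

8.4066 m


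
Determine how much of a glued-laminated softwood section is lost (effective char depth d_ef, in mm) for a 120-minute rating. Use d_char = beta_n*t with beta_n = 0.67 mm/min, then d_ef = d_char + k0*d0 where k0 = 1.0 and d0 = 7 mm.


d_char = 0.67 * 120 = 80.4 mm
d_ef = 80.4 + 1.0*7 = 87.4 mm

87.4 mm


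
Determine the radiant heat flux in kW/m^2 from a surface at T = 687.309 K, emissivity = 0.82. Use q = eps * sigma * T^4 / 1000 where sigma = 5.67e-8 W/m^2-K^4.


T^4 = 2.2316e+11
q = 0.82 * 5.67e-8 * 2.2316e+11 / 1000 = 10.375 kW/m^2

10.375 kW/m^2


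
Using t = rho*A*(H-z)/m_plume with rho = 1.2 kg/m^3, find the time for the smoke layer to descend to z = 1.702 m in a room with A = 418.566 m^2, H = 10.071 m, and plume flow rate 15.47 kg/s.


H - z = 8.369 m
t = 1.2 * 418.566 * 8.369 / 15.47 = 271.72 s

271.72 s


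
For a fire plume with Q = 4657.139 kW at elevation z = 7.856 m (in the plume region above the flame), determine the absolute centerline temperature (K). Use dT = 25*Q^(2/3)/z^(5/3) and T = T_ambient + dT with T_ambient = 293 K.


Q^(2/3) = 278.88
z^(5/3) = 31.046
dT = 25 * 278.88 / 31.046 = 224.57 K
T = 293 + 224.57 = 517.57 K

517.57 K


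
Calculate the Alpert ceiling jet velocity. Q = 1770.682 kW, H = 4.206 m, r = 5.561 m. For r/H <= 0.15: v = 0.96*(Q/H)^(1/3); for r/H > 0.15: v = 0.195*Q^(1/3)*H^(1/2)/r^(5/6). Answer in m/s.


r/H = 5.561 / 4.206 = 1.3222
r/H > 0.15, so v = 0.195*Q^(1/3)*H^(1/2)/r^(5/6)
Q^(1/3) = 12.098
H^(1/2) = 2.0509
r^(5/6) = 4.1779
v = 0.195 * 12.098 * 2.0509 / 4.1779 = 1.1580 m/s

1.1580 m/s


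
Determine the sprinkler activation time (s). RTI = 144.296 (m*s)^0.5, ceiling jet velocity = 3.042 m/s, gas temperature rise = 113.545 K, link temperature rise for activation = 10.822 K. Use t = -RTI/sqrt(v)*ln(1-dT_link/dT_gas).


dT_link/dT_gas = 0.095310
ln(1 - 0.095310) = -0.10016
t = -144.296 / sqrt(3.042) * -0.10016 = 8.2867 s

8.2867 s


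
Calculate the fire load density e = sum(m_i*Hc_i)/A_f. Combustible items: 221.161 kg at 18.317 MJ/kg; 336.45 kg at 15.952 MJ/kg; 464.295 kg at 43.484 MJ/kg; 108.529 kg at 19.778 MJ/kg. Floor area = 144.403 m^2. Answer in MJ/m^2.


Total energy = 221.161*18.317 + 336.45*15.952 + 464.295*43.484 + 108.529*19.778
= 4051.006 + 5367.050 + 20189.40 + 2146.487
= 31753.95 MJ
e = 31753.95 / 144.403 = 219.90 MJ/m^2

219.90 MJ/m^2


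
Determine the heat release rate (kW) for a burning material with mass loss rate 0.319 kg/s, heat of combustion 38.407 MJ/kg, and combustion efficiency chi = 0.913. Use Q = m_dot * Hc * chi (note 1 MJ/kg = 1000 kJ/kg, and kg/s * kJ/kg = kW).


Hc = 38.407 MJ/kg = 38.407 * 1000 kJ/kg = 38407 kJ/kg
Q = 0.319 kg/s * 38407 kJ/kg * 0.913 = 11186 kW

11186 kW


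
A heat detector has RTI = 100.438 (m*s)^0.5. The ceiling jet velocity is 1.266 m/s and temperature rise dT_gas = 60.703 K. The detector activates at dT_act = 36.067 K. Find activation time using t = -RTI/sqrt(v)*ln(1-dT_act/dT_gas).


dT_act/dT_gas = 0.59416
ln(1 - 0.59416) = -0.90178
t = -100.438 / sqrt(1.266) * -0.90178 = 80.498 s

80.498 s


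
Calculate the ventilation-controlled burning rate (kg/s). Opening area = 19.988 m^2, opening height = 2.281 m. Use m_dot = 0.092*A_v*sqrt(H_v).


sqrt(H_v) = 1.5103
m_dot = 0.092 * 19.988 * 1.5103 = 2.7773 kg/s

2.7773 kg/s


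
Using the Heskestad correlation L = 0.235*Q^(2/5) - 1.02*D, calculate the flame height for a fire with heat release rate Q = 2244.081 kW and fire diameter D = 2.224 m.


Q^(2/5) = 21.899
0.235 * Q^(2/5) = 5.1462
1.02 * D = 2.2685
L = 2.8777 m

2.8777 m


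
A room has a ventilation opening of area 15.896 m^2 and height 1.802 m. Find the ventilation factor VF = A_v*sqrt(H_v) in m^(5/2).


sqrt(H_v) = 1.3424
VF = 15.896 * 1.3424 = 21.339 m^(5/2)

21.339 m^(5/2)


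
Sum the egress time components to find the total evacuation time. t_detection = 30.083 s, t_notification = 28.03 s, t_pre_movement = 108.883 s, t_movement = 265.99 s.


Total = 30.083 + 28.03 + 108.883 + 265.99 = 432.986 s

432.986 s


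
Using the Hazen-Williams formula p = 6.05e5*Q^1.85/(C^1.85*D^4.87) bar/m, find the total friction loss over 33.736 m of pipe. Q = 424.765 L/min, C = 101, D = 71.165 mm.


Q^1.85 = 72791
C^1.85 = 5105.0
D^4.87 = 1.0484e+09
p/m = 0.0082281 bar/m
p_total = 0.0082281 * 33.736 = 0.27758 bar

0.27758 bar


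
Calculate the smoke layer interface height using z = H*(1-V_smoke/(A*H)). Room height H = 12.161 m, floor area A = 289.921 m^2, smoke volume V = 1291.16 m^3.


V/(A*H) = 0.36621
1 - 0.36621 = 0.63379
z = 12.161 * 0.63379 = 7.7075 m

7.7075 m


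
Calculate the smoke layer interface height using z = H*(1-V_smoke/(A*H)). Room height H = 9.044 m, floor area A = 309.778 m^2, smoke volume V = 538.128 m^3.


V/(A*H) = 0.19208
1 - 0.19208 = 0.80792
z = 9.044 * 0.80792 = 7.3069 m

7.3069 m


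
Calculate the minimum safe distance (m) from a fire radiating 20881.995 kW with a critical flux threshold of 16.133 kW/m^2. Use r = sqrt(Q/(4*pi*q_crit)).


4*pi*q_crit = 202.73
Q/(4*pi*q_crit) = 103.00
r = sqrt(103.00) = 10.149 m

10.149 m


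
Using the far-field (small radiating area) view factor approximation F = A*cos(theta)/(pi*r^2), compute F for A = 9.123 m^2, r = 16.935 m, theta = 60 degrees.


cos(60 deg) = 0.5
pi*r^2 = 900.99
F = 9.123 * 0.5 / 900.99 = 0.0050628

0.0050628


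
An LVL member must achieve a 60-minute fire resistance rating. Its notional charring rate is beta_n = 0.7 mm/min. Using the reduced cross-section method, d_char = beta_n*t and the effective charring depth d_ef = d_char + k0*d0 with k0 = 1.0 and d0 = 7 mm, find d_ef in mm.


d_char = 0.7 * 60 = 42 mm
d_ef = 42 + 1.0*7 = 49 mm

49 mm


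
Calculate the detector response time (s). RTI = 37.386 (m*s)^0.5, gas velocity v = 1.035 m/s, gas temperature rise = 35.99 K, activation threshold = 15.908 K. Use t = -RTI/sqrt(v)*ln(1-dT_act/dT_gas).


dT_act/dT_gas = 0.44201
ln(1 - 0.44201) = -0.58342
t = -37.386 / sqrt(1.035) * -0.58342 = 21.440 s

21.440 s


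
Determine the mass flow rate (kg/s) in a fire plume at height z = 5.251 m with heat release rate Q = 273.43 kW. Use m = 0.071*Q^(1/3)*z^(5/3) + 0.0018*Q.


Q^(1/3) = 6.4906
z^(5/3) = 15.864
First term = 0.071 * 6.4906 * 15.864 = 7.3104
Second term = 0.0018 * 273.43 = 0.49217
m = 7.8026 kg/s

7.8026 kg/s


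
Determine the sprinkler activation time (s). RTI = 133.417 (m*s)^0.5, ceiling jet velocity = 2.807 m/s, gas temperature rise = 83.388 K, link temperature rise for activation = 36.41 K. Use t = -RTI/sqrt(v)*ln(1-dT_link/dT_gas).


dT_link/dT_gas = 0.43663
ln(1 - 0.43663) = -0.57383
t = -133.417 / sqrt(2.807) * -0.57383 = 45.695 s

45.695 s


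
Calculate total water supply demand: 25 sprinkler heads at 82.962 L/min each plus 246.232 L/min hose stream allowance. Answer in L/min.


Sprinkler demand = 25 * 82.962 = 2074.05 L/min
Total = 2074.05 + 246.232 = 2320.282 L/min

2320.282 L/min


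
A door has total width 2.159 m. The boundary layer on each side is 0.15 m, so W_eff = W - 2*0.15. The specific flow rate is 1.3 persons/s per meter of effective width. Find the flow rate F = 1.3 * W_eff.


W_eff = 2.159 - 0.30 = 1.859 m
F = 1.3 * 1.859 = 2.4167 persons/s

2.4167 persons/s


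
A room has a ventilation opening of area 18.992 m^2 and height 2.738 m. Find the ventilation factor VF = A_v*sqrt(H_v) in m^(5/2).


sqrt(H_v) = 1.6547
VF = 18.992 * 1.6547 = 31.426 m^(5/2)

31.426 m^(5/2)


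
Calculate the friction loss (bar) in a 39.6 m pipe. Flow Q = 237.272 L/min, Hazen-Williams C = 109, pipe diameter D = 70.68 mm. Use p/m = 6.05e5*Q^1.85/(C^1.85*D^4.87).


Q^1.85 = 24786
C^1.85 = 5878.1
D^4.87 = 1.0141e+09
p/m = 0.0025156 bar/m
p_total = 0.0025156 * 39.6 = 0.099619 bar

0.099619 bar


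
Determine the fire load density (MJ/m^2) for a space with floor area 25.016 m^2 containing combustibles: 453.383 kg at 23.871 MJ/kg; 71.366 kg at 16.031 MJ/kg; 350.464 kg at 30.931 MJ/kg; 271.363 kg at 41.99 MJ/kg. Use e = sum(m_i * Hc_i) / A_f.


Total energy = 453.383*23.871 + 71.366*16.031 + 350.464*30.931 + 271.363*41.99
= 10822.71 + 1144.068 + 10840.20 + 11394.53
= 34201.51 MJ
e = 34201.51 / 25.016 = 1367.2 MJ/m^2

1367.2 MJ/m^2


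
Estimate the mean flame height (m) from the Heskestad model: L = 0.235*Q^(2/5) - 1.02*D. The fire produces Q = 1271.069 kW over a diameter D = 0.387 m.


Q^(2/5) = 17.445
0.235 * Q^(2/5) = 4.0995
1.02 * D = 0.39474
L = 3.7048 m

3.7048 m


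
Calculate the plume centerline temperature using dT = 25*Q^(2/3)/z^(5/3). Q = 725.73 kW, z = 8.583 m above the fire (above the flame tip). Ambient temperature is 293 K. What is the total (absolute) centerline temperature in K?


Q^(2/3) = 80.758
z^(5/3) = 35.980
dT = 25 * 80.758 / 35.980 = 56.112 K
T = 293 + 56.112 = 349.11 K

349.11 K


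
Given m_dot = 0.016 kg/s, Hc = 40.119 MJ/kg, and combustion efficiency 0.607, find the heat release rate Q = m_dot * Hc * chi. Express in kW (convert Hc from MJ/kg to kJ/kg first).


Hc = 40.119 MJ/kg = 40.119 * 1000 kJ/kg = 40119 kJ/kg
Q = 0.016 kg/s * 40119 kJ/kg * 0.607 = 389.64 kW

389.64 kW


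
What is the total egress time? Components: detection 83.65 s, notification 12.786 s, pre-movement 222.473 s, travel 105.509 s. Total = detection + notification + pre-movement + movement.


Total = 83.65 + 12.786 + 222.473 + 105.509 = 424.418 s

424.418 s


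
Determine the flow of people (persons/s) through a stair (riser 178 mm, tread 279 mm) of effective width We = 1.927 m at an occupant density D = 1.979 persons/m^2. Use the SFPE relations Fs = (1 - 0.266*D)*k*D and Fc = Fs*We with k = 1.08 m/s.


1 - 0.266*D = 1 - 0.266*1.979 = 0.47359
Fs = 0.47359 * 1.08 * 1.979 = 1.0122 persons/(s*m)
Fc = 1.0122 * 1.927 = 1.9505 persons/s

1.9505 persons/s


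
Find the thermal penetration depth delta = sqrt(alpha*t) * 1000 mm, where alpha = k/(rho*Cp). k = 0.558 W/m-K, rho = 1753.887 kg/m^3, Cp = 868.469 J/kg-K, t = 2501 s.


alpha = 0.558 / (1753.887 * 868.469) = 3.6633e-07 m^2/s
alpha * t = 0.00091620
delta = sqrt(0.00091620) * 1000 = 30.269 mm

30.269 mm


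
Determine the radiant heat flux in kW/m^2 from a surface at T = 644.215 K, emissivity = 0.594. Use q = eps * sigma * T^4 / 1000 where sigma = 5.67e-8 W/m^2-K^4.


T^4 = 1.7224e+11
q = 0.594 * 5.67e-8 * 1.7224e+11 / 1000 = 5.8009 kW/m^2

5.8009 kW/m^2


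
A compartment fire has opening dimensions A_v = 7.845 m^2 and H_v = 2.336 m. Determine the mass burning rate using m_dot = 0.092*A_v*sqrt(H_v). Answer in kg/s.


sqrt(H_v) = 1.5284
m_dot = 0.092 * 7.845 * 1.5284 = 1.1031 kg/s

1.1031 kg/s


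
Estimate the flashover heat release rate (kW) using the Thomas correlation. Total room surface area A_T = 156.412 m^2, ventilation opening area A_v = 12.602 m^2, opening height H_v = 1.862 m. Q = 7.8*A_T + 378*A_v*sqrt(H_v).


7.8*A_T = 1220.0
sqrt(H_v) = 1.3646
378*A_v*sqrt(H_v) = 6500.1
Q = 1220.0 + 6500.1 = 7720.1 kW

7720.1 kW


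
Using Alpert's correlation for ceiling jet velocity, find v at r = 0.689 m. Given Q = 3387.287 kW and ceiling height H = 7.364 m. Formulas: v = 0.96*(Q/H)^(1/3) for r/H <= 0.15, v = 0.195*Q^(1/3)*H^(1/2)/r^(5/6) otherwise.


r/H = 0.689 / 7.364 = 0.093563
r/H <= 0.15, so v = 0.96*(Q/H)^(1/3)
Q/H = 459.98
(Q/H)^(1/3) = 7.7193
v = 0.96 * 7.7193 = 7.4106 m/s

7.4106 m/s


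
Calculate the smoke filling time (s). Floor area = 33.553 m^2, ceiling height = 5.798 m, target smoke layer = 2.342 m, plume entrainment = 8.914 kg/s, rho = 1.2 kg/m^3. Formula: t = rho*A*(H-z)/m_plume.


H - z = 3.456 m
t = 1.2 * 33.553 * 3.456 / 8.914 = 15.610 s

15.610 s


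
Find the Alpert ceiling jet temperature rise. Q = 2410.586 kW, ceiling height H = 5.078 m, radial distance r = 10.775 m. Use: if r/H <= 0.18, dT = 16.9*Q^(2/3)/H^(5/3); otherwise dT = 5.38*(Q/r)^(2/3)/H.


r/H = 10.775 / 5.078 = 2.1219
r/H > 0.18, so dT = 5.38*(Q/r)^(2/3)/H
Q/r = 223.72
(Q/r)^(2/3) = 36.853
dT = 5.38 * 36.853 / 5.078 = 39.044 K

39.044 K


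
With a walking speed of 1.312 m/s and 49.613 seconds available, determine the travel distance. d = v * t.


d = 1.312 * 49.613 = 65.092 m

65.092 m


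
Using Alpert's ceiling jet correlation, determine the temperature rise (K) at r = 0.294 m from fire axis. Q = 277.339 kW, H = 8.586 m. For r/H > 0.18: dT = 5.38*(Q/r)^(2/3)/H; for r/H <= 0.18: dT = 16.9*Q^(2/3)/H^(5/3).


r/H = 0.294 / 8.586 = 0.034242
r/H <= 0.18, so dT = 16.9*Q^(2/3)/H^(5/3)
Q^(2/3) = 42.528
H^(5/3) = 36.001
dT = 16.9 * 42.528 / 36.001 = 19.964 K

19.964 K


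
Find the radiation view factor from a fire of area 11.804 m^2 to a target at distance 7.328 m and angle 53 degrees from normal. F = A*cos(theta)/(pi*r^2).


cos(53 deg) = 0.60182
pi*r^2 = 168.70
F = 11.804 * 0.60182 / 168.70 = 0.042109

0.042109


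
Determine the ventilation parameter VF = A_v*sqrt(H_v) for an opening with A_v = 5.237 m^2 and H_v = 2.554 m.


sqrt(H_v) = 1.5981
VF = 5.237 * 1.5981 = 8.3694 m^(5/2)

8.3694 m^(5/2)


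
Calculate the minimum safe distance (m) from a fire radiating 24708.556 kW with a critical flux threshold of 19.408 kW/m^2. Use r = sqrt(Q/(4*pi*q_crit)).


4*pi*q_crit = 243.89
Q/(4*pi*q_crit) = 101.31
r = sqrt(101.31) = 10.065 m

10.065 m


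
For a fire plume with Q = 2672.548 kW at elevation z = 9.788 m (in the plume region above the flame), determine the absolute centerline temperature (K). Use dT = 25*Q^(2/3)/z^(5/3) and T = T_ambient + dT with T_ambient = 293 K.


Q^(2/3) = 192.58
z^(5/3) = 44.787
dT = 25 * 192.58 / 44.787 = 107.50 K
T = 293 + 107.50 = 400.50 K

400.50 K
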